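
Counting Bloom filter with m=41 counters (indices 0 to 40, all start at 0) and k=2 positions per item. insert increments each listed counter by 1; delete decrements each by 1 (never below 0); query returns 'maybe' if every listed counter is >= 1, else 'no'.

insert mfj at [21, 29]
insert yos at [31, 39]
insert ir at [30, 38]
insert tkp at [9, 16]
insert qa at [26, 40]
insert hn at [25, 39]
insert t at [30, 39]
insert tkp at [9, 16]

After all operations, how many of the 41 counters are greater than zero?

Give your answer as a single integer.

Step 1: insert mfj at [21, 29] -> counters=[0,0,0,0,0,0,0,0,0,0,0,0,0,0,0,0,0,0,0,0,0,1,0,0,0,0,0,0,0,1,0,0,0,0,0,0,0,0,0,0,0]
Step 2: insert yos at [31, 39] -> counters=[0,0,0,0,0,0,0,0,0,0,0,0,0,0,0,0,0,0,0,0,0,1,0,0,0,0,0,0,0,1,0,1,0,0,0,0,0,0,0,1,0]
Step 3: insert ir at [30, 38] -> counters=[0,0,0,0,0,0,0,0,0,0,0,0,0,0,0,0,0,0,0,0,0,1,0,0,0,0,0,0,0,1,1,1,0,0,0,0,0,0,1,1,0]
Step 4: insert tkp at [9, 16] -> counters=[0,0,0,0,0,0,0,0,0,1,0,0,0,0,0,0,1,0,0,0,0,1,0,0,0,0,0,0,0,1,1,1,0,0,0,0,0,0,1,1,0]
Step 5: insert qa at [26, 40] -> counters=[0,0,0,0,0,0,0,0,0,1,0,0,0,0,0,0,1,0,0,0,0,1,0,0,0,0,1,0,0,1,1,1,0,0,0,0,0,0,1,1,1]
Step 6: insert hn at [25, 39] -> counters=[0,0,0,0,0,0,0,0,0,1,0,0,0,0,0,0,1,0,0,0,0,1,0,0,0,1,1,0,0,1,1,1,0,0,0,0,0,0,1,2,1]
Step 7: insert t at [30, 39] -> counters=[0,0,0,0,0,0,0,0,0,1,0,0,0,0,0,0,1,0,0,0,0,1,0,0,0,1,1,0,0,1,2,1,0,0,0,0,0,0,1,3,1]
Step 8: insert tkp at [9, 16] -> counters=[0,0,0,0,0,0,0,0,0,2,0,0,0,0,0,0,2,0,0,0,0,1,0,0,0,1,1,0,0,1,2,1,0,0,0,0,0,0,1,3,1]
Final counters=[0,0,0,0,0,0,0,0,0,2,0,0,0,0,0,0,2,0,0,0,0,1,0,0,0,1,1,0,0,1,2,1,0,0,0,0,0,0,1,3,1] -> 11 nonzero

Answer: 11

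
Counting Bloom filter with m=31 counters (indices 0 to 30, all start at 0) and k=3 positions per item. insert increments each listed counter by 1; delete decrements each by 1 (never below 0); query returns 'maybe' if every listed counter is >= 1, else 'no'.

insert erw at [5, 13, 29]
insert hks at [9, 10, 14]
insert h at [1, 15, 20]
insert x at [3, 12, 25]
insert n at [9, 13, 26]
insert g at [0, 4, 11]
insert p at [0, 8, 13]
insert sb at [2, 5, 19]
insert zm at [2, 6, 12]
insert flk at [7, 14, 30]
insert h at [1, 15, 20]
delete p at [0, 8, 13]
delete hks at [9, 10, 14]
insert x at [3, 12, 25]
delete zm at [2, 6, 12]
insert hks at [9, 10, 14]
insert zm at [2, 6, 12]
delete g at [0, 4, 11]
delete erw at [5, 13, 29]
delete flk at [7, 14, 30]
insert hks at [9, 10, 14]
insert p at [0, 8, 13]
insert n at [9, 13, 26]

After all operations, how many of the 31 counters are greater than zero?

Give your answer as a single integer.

Step 1: insert erw at [5, 13, 29] -> counters=[0,0,0,0,0,1,0,0,0,0,0,0,0,1,0,0,0,0,0,0,0,0,0,0,0,0,0,0,0,1,0]
Step 2: insert hks at [9, 10, 14] -> counters=[0,0,0,0,0,1,0,0,0,1,1,0,0,1,1,0,0,0,0,0,0,0,0,0,0,0,0,0,0,1,0]
Step 3: insert h at [1, 15, 20] -> counters=[0,1,0,0,0,1,0,0,0,1,1,0,0,1,1,1,0,0,0,0,1,0,0,0,0,0,0,0,0,1,0]
Step 4: insert x at [3, 12, 25] -> counters=[0,1,0,1,0,1,0,0,0,1,1,0,1,1,1,1,0,0,0,0,1,0,0,0,0,1,0,0,0,1,0]
Step 5: insert n at [9, 13, 26] -> counters=[0,1,0,1,0,1,0,0,0,2,1,0,1,2,1,1,0,0,0,0,1,0,0,0,0,1,1,0,0,1,0]
Step 6: insert g at [0, 4, 11] -> counters=[1,1,0,1,1,1,0,0,0,2,1,1,1,2,1,1,0,0,0,0,1,0,0,0,0,1,1,0,0,1,0]
Step 7: insert p at [0, 8, 13] -> counters=[2,1,0,1,1,1,0,0,1,2,1,1,1,3,1,1,0,0,0,0,1,0,0,0,0,1,1,0,0,1,0]
Step 8: insert sb at [2, 5, 19] -> counters=[2,1,1,1,1,2,0,0,1,2,1,1,1,3,1,1,0,0,0,1,1,0,0,0,0,1,1,0,0,1,0]
Step 9: insert zm at [2, 6, 12] -> counters=[2,1,2,1,1,2,1,0,1,2,1,1,2,3,1,1,0,0,0,1,1,0,0,0,0,1,1,0,0,1,0]
Step 10: insert flk at [7, 14, 30] -> counters=[2,1,2,1,1,2,1,1,1,2,1,1,2,3,2,1,0,0,0,1,1,0,0,0,0,1,1,0,0,1,1]
Step 11: insert h at [1, 15, 20] -> counters=[2,2,2,1,1,2,1,1,1,2,1,1,2,3,2,2,0,0,0,1,2,0,0,0,0,1,1,0,0,1,1]
Step 12: delete p at [0, 8, 13] -> counters=[1,2,2,1,1,2,1,1,0,2,1,1,2,2,2,2,0,0,0,1,2,0,0,0,0,1,1,0,0,1,1]
Step 13: delete hks at [9, 10, 14] -> counters=[1,2,2,1,1,2,1,1,0,1,0,1,2,2,1,2,0,0,0,1,2,0,0,0,0,1,1,0,0,1,1]
Step 14: insert x at [3, 12, 25] -> counters=[1,2,2,2,1,2,1,1,0,1,0,1,3,2,1,2,0,0,0,1,2,0,0,0,0,2,1,0,0,1,1]
Step 15: delete zm at [2, 6, 12] -> counters=[1,2,1,2,1,2,0,1,0,1,0,1,2,2,1,2,0,0,0,1,2,0,0,0,0,2,1,0,0,1,1]
Step 16: insert hks at [9, 10, 14] -> counters=[1,2,1,2,1,2,0,1,0,2,1,1,2,2,2,2,0,0,0,1,2,0,0,0,0,2,1,0,0,1,1]
Step 17: insert zm at [2, 6, 12] -> counters=[1,2,2,2,1,2,1,1,0,2,1,1,3,2,2,2,0,0,0,1,2,0,0,0,0,2,1,0,0,1,1]
Step 18: delete g at [0, 4, 11] -> counters=[0,2,2,2,0,2,1,1,0,2,1,0,3,2,2,2,0,0,0,1,2,0,0,0,0,2,1,0,0,1,1]
Step 19: delete erw at [5, 13, 29] -> counters=[0,2,2,2,0,1,1,1,0,2,1,0,3,1,2,2,0,0,0,1,2,0,0,0,0,2,1,0,0,0,1]
Step 20: delete flk at [7, 14, 30] -> counters=[0,2,2,2,0,1,1,0,0,2,1,0,3,1,1,2,0,0,0,1,2,0,0,0,0,2,1,0,0,0,0]
Step 21: insert hks at [9, 10, 14] -> counters=[0,2,2,2,0,1,1,0,0,3,2,0,3,1,2,2,0,0,0,1,2,0,0,0,0,2,1,0,0,0,0]
Step 22: insert p at [0, 8, 13] -> counters=[1,2,2,2,0,1,1,0,1,3,2,0,3,2,2,2,0,0,0,1,2,0,0,0,0,2,1,0,0,0,0]
Step 23: insert n at [9, 13, 26] -> counters=[1,2,2,2,0,1,1,0,1,4,2,0,3,3,2,2,0,0,0,1,2,0,0,0,0,2,2,0,0,0,0]
Final counters=[1,2,2,2,0,1,1,0,1,4,2,0,3,3,2,2,0,0,0,1,2,0,0,0,0,2,2,0,0,0,0] -> 17 nonzero

Answer: 17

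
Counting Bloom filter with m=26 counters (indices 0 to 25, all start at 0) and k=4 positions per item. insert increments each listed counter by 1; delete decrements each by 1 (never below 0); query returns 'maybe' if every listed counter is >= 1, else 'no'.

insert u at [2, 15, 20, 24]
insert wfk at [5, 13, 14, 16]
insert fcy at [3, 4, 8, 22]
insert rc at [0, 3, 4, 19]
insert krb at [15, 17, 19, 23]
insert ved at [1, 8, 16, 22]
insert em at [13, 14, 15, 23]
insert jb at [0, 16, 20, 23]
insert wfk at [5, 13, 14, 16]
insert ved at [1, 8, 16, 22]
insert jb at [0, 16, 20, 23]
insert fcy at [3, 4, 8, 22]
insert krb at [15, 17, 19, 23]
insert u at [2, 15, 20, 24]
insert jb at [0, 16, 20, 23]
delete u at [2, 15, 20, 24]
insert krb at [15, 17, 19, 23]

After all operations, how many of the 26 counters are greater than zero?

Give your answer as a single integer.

Answer: 17

Derivation:
Step 1: insert u at [2, 15, 20, 24] -> counters=[0,0,1,0,0,0,0,0,0,0,0,0,0,0,0,1,0,0,0,0,1,0,0,0,1,0]
Step 2: insert wfk at [5, 13, 14, 16] -> counters=[0,0,1,0,0,1,0,0,0,0,0,0,0,1,1,1,1,0,0,0,1,0,0,0,1,0]
Step 3: insert fcy at [3, 4, 8, 22] -> counters=[0,0,1,1,1,1,0,0,1,0,0,0,0,1,1,1,1,0,0,0,1,0,1,0,1,0]
Step 4: insert rc at [0, 3, 4, 19] -> counters=[1,0,1,2,2,1,0,0,1,0,0,0,0,1,1,1,1,0,0,1,1,0,1,0,1,0]
Step 5: insert krb at [15, 17, 19, 23] -> counters=[1,0,1,2,2,1,0,0,1,0,0,0,0,1,1,2,1,1,0,2,1,0,1,1,1,0]
Step 6: insert ved at [1, 8, 16, 22] -> counters=[1,1,1,2,2,1,0,0,2,0,0,0,0,1,1,2,2,1,0,2,1,0,2,1,1,0]
Step 7: insert em at [13, 14, 15, 23] -> counters=[1,1,1,2,2,1,0,0,2,0,0,0,0,2,2,3,2,1,0,2,1,0,2,2,1,0]
Step 8: insert jb at [0, 16, 20, 23] -> counters=[2,1,1,2,2,1,0,0,2,0,0,0,0,2,2,3,3,1,0,2,2,0,2,3,1,0]
Step 9: insert wfk at [5, 13, 14, 16] -> counters=[2,1,1,2,2,2,0,0,2,0,0,0,0,3,3,3,4,1,0,2,2,0,2,3,1,0]
Step 10: insert ved at [1, 8, 16, 22] -> counters=[2,2,1,2,2,2,0,0,3,0,0,0,0,3,3,3,5,1,0,2,2,0,3,3,1,0]
Step 11: insert jb at [0, 16, 20, 23] -> counters=[3,2,1,2,2,2,0,0,3,0,0,0,0,3,3,3,6,1,0,2,3,0,3,4,1,0]
Step 12: insert fcy at [3, 4, 8, 22] -> counters=[3,2,1,3,3,2,0,0,4,0,0,0,0,3,3,3,6,1,0,2,3,0,4,4,1,0]
Step 13: insert krb at [15, 17, 19, 23] -> counters=[3,2,1,3,3,2,0,0,4,0,0,0,0,3,3,4,6,2,0,3,3,0,4,5,1,0]
Step 14: insert u at [2, 15, 20, 24] -> counters=[3,2,2,3,3,2,0,0,4,0,0,0,0,3,3,5,6,2,0,3,4,0,4,5,2,0]
Step 15: insert jb at [0, 16, 20, 23] -> counters=[4,2,2,3,3,2,0,0,4,0,0,0,0,3,3,5,7,2,0,3,5,0,4,6,2,0]
Step 16: delete u at [2, 15, 20, 24] -> counters=[4,2,1,3,3,2,0,0,4,0,0,0,0,3,3,4,7,2,0,3,4,0,4,6,1,0]
Step 17: insert krb at [15, 17, 19, 23] -> counters=[4,2,1,3,3,2,0,0,4,0,0,0,0,3,3,5,7,3,0,4,4,0,4,7,1,0]
Final counters=[4,2,1,3,3,2,0,0,4,0,0,0,0,3,3,5,7,3,0,4,4,0,4,7,1,0] -> 17 nonzero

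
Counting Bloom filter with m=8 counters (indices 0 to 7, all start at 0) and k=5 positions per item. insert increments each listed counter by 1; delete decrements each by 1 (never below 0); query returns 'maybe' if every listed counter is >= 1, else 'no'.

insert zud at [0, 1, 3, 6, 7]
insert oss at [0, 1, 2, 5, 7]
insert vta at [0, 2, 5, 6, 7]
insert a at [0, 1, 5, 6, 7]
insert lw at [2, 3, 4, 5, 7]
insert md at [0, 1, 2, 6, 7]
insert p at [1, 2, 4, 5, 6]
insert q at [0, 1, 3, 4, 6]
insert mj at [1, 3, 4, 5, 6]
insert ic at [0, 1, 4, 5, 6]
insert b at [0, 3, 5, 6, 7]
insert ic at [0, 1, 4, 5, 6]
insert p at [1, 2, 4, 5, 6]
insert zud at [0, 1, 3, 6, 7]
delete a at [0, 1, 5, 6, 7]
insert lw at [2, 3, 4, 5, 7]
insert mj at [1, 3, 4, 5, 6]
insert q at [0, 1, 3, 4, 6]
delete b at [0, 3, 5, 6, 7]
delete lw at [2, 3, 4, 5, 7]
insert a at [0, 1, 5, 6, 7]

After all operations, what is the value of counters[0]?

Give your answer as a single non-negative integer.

Answer: 10

Derivation:
Step 1: insert zud at [0, 1, 3, 6, 7] -> counters=[1,1,0,1,0,0,1,1]
Step 2: insert oss at [0, 1, 2, 5, 7] -> counters=[2,2,1,1,0,1,1,2]
Step 3: insert vta at [0, 2, 5, 6, 7] -> counters=[3,2,2,1,0,2,2,3]
Step 4: insert a at [0, 1, 5, 6, 7] -> counters=[4,3,2,1,0,3,3,4]
Step 5: insert lw at [2, 3, 4, 5, 7] -> counters=[4,3,3,2,1,4,3,5]
Step 6: insert md at [0, 1, 2, 6, 7] -> counters=[5,4,4,2,1,4,4,6]
Step 7: insert p at [1, 2, 4, 5, 6] -> counters=[5,5,5,2,2,5,5,6]
Step 8: insert q at [0, 1, 3, 4, 6] -> counters=[6,6,5,3,3,5,6,6]
Step 9: insert mj at [1, 3, 4, 5, 6] -> counters=[6,7,5,4,4,6,7,6]
Step 10: insert ic at [0, 1, 4, 5, 6] -> counters=[7,8,5,4,5,7,8,6]
Step 11: insert b at [0, 3, 5, 6, 7] -> counters=[8,8,5,5,5,8,9,7]
Step 12: insert ic at [0, 1, 4, 5, 6] -> counters=[9,9,5,5,6,9,10,7]
Step 13: insert p at [1, 2, 4, 5, 6] -> counters=[9,10,6,5,7,10,11,7]
Step 14: insert zud at [0, 1, 3, 6, 7] -> counters=[10,11,6,6,7,10,12,8]
Step 15: delete a at [0, 1, 5, 6, 7] -> counters=[9,10,6,6,7,9,11,7]
Step 16: insert lw at [2, 3, 4, 5, 7] -> counters=[9,10,7,7,8,10,11,8]
Step 17: insert mj at [1, 3, 4, 5, 6] -> counters=[9,11,7,8,9,11,12,8]
Step 18: insert q at [0, 1, 3, 4, 6] -> counters=[10,12,7,9,10,11,13,8]
Step 19: delete b at [0, 3, 5, 6, 7] -> counters=[9,12,7,8,10,10,12,7]
Step 20: delete lw at [2, 3, 4, 5, 7] -> counters=[9,12,6,7,9,9,12,6]
Step 21: insert a at [0, 1, 5, 6, 7] -> counters=[10,13,6,7,9,10,13,7]
Final counters=[10,13,6,7,9,10,13,7] -> counters[0]=10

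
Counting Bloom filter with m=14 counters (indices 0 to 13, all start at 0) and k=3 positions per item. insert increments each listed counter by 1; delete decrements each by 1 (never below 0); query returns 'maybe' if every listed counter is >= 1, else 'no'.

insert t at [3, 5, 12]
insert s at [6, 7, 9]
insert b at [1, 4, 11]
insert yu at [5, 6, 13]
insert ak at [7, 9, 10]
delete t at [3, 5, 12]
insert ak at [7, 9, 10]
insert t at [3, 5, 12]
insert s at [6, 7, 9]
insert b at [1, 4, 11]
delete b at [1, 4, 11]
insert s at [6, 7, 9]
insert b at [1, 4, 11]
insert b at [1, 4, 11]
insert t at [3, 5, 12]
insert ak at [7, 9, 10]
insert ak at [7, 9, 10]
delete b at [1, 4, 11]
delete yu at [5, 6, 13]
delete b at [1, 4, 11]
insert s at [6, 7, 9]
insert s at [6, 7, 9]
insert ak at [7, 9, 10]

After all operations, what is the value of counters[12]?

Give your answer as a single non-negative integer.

Answer: 2

Derivation:
Step 1: insert t at [3, 5, 12] -> counters=[0,0,0,1,0,1,0,0,0,0,0,0,1,0]
Step 2: insert s at [6, 7, 9] -> counters=[0,0,0,1,0,1,1,1,0,1,0,0,1,0]
Step 3: insert b at [1, 4, 11] -> counters=[0,1,0,1,1,1,1,1,0,1,0,1,1,0]
Step 4: insert yu at [5, 6, 13] -> counters=[0,1,0,1,1,2,2,1,0,1,0,1,1,1]
Step 5: insert ak at [7, 9, 10] -> counters=[0,1,0,1,1,2,2,2,0,2,1,1,1,1]
Step 6: delete t at [3, 5, 12] -> counters=[0,1,0,0,1,1,2,2,0,2,1,1,0,1]
Step 7: insert ak at [7, 9, 10] -> counters=[0,1,0,0,1,1,2,3,0,3,2,1,0,1]
Step 8: insert t at [3, 5, 12] -> counters=[0,1,0,1,1,2,2,3,0,3,2,1,1,1]
Step 9: insert s at [6, 7, 9] -> counters=[0,1,0,1,1,2,3,4,0,4,2,1,1,1]
Step 10: insert b at [1, 4, 11] -> counters=[0,2,0,1,2,2,3,4,0,4,2,2,1,1]
Step 11: delete b at [1, 4, 11] -> counters=[0,1,0,1,1,2,3,4,0,4,2,1,1,1]
Step 12: insert s at [6, 7, 9] -> counters=[0,1,0,1,1,2,4,5,0,5,2,1,1,1]
Step 13: insert b at [1, 4, 11] -> counters=[0,2,0,1,2,2,4,5,0,5,2,2,1,1]
Step 14: insert b at [1, 4, 11] -> counters=[0,3,0,1,3,2,4,5,0,5,2,3,1,1]
Step 15: insert t at [3, 5, 12] -> counters=[0,3,0,2,3,3,4,5,0,5,2,3,2,1]
Step 16: insert ak at [7, 9, 10] -> counters=[0,3,0,2,3,3,4,6,0,6,3,3,2,1]
Step 17: insert ak at [7, 9, 10] -> counters=[0,3,0,2,3,3,4,7,0,7,4,3,2,1]
Step 18: delete b at [1, 4, 11] -> counters=[0,2,0,2,2,3,4,7,0,7,4,2,2,1]
Step 19: delete yu at [5, 6, 13] -> counters=[0,2,0,2,2,2,3,7,0,7,4,2,2,0]
Step 20: delete b at [1, 4, 11] -> counters=[0,1,0,2,1,2,3,7,0,7,4,1,2,0]
Step 21: insert s at [6, 7, 9] -> counters=[0,1,0,2,1,2,4,8,0,8,4,1,2,0]
Step 22: insert s at [6, 7, 9] -> counters=[0,1,0,2,1,2,5,9,0,9,4,1,2,0]
Step 23: insert ak at [7, 9, 10] -> counters=[0,1,0,2,1,2,5,10,0,10,5,1,2,0]
Final counters=[0,1,0,2,1,2,5,10,0,10,5,1,2,0] -> counters[12]=2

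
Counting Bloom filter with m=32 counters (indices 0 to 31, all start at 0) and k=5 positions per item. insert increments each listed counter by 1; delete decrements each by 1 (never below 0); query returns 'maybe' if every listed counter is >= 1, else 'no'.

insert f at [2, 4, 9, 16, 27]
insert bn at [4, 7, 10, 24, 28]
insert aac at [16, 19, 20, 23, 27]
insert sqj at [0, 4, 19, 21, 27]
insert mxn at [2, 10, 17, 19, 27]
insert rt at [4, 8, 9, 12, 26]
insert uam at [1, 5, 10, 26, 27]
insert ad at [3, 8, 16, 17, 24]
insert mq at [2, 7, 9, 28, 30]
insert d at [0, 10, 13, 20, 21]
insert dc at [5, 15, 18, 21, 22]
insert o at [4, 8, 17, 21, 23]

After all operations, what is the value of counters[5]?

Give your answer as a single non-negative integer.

Step 1: insert f at [2, 4, 9, 16, 27] -> counters=[0,0,1,0,1,0,0,0,0,1,0,0,0,0,0,0,1,0,0,0,0,0,0,0,0,0,0,1,0,0,0,0]
Step 2: insert bn at [4, 7, 10, 24, 28] -> counters=[0,0,1,0,2,0,0,1,0,1,1,0,0,0,0,0,1,0,0,0,0,0,0,0,1,0,0,1,1,0,0,0]
Step 3: insert aac at [16, 19, 20, 23, 27] -> counters=[0,0,1,0,2,0,0,1,0,1,1,0,0,0,0,0,2,0,0,1,1,0,0,1,1,0,0,2,1,0,0,0]
Step 4: insert sqj at [0, 4, 19, 21, 27] -> counters=[1,0,1,0,3,0,0,1,0,1,1,0,0,0,0,0,2,0,0,2,1,1,0,1,1,0,0,3,1,0,0,0]
Step 5: insert mxn at [2, 10, 17, 19, 27] -> counters=[1,0,2,0,3,0,0,1,0,1,2,0,0,0,0,0,2,1,0,3,1,1,0,1,1,0,0,4,1,0,0,0]
Step 6: insert rt at [4, 8, 9, 12, 26] -> counters=[1,0,2,0,4,0,0,1,1,2,2,0,1,0,0,0,2,1,0,3,1,1,0,1,1,0,1,4,1,0,0,0]
Step 7: insert uam at [1, 5, 10, 26, 27] -> counters=[1,1,2,0,4,1,0,1,1,2,3,0,1,0,0,0,2,1,0,3,1,1,0,1,1,0,2,5,1,0,0,0]
Step 8: insert ad at [3, 8, 16, 17, 24] -> counters=[1,1,2,1,4,1,0,1,2,2,3,0,1,0,0,0,3,2,0,3,1,1,0,1,2,0,2,5,1,0,0,0]
Step 9: insert mq at [2, 7, 9, 28, 30] -> counters=[1,1,3,1,4,1,0,2,2,3,3,0,1,0,0,0,3,2,0,3,1,1,0,1,2,0,2,5,2,0,1,0]
Step 10: insert d at [0, 10, 13, 20, 21] -> counters=[2,1,3,1,4,1,0,2,2,3,4,0,1,1,0,0,3,2,0,3,2,2,0,1,2,0,2,5,2,0,1,0]
Step 11: insert dc at [5, 15, 18, 21, 22] -> counters=[2,1,3,1,4,2,0,2,2,3,4,0,1,1,0,1,3,2,1,3,2,3,1,1,2,0,2,5,2,0,1,0]
Step 12: insert o at [4, 8, 17, 21, 23] -> counters=[2,1,3,1,5,2,0,2,3,3,4,0,1,1,0,1,3,3,1,3,2,4,1,2,2,0,2,5,2,0,1,0]
Final counters=[2,1,3,1,5,2,0,2,3,3,4,0,1,1,0,1,3,3,1,3,2,4,1,2,2,0,2,5,2,0,1,0] -> counters[5]=2

Answer: 2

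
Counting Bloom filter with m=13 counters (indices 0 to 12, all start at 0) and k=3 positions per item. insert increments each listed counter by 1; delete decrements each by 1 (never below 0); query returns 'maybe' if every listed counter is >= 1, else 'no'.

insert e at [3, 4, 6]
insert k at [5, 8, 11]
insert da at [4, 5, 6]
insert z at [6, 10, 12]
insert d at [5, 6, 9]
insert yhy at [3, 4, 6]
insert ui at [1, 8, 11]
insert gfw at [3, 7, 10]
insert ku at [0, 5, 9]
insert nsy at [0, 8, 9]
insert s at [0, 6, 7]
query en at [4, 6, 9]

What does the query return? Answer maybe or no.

Step 1: insert e at [3, 4, 6] -> counters=[0,0,0,1,1,0,1,0,0,0,0,0,0]
Step 2: insert k at [5, 8, 11] -> counters=[0,0,0,1,1,1,1,0,1,0,0,1,0]
Step 3: insert da at [4, 5, 6] -> counters=[0,0,0,1,2,2,2,0,1,0,0,1,0]
Step 4: insert z at [6, 10, 12] -> counters=[0,0,0,1,2,2,3,0,1,0,1,1,1]
Step 5: insert d at [5, 6, 9] -> counters=[0,0,0,1,2,3,4,0,1,1,1,1,1]
Step 6: insert yhy at [3, 4, 6] -> counters=[0,0,0,2,3,3,5,0,1,1,1,1,1]
Step 7: insert ui at [1, 8, 11] -> counters=[0,1,0,2,3,3,5,0,2,1,1,2,1]
Step 8: insert gfw at [3, 7, 10] -> counters=[0,1,0,3,3,3,5,1,2,1,2,2,1]
Step 9: insert ku at [0, 5, 9] -> counters=[1,1,0,3,3,4,5,1,2,2,2,2,1]
Step 10: insert nsy at [0, 8, 9] -> counters=[2,1,0,3,3,4,5,1,3,3,2,2,1]
Step 11: insert s at [0, 6, 7] -> counters=[3,1,0,3,3,4,6,2,3,3,2,2,1]
Query en: check counters[4]=3 counters[6]=6 counters[9]=3 -> maybe

Answer: maybe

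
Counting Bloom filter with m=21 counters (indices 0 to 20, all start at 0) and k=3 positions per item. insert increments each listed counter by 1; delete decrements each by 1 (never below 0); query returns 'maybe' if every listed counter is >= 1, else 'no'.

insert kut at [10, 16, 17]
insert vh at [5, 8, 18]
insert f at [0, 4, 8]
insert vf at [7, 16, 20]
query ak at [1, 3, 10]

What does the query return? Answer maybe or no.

Answer: no

Derivation:
Step 1: insert kut at [10, 16, 17] -> counters=[0,0,0,0,0,0,0,0,0,0,1,0,0,0,0,0,1,1,0,0,0]
Step 2: insert vh at [5, 8, 18] -> counters=[0,0,0,0,0,1,0,0,1,0,1,0,0,0,0,0,1,1,1,0,0]
Step 3: insert f at [0, 4, 8] -> counters=[1,0,0,0,1,1,0,0,2,0,1,0,0,0,0,0,1,1,1,0,0]
Step 4: insert vf at [7, 16, 20] -> counters=[1,0,0,0,1,1,0,1,2,0,1,0,0,0,0,0,2,1,1,0,1]
Query ak: check counters[1]=0 counters[3]=0 counters[10]=1 -> no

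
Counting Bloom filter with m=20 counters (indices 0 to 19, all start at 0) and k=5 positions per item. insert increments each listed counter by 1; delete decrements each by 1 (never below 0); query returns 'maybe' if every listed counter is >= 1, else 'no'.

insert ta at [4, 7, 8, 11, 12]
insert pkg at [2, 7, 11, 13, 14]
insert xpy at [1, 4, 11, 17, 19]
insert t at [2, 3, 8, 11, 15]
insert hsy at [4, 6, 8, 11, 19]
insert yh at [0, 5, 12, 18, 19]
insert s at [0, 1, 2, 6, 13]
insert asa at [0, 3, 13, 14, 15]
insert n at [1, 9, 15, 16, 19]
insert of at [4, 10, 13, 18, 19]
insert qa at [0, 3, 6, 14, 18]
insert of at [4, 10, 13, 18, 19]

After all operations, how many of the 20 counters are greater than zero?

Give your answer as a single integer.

Step 1: insert ta at [4, 7, 8, 11, 12] -> counters=[0,0,0,0,1,0,0,1,1,0,0,1,1,0,0,0,0,0,0,0]
Step 2: insert pkg at [2, 7, 11, 13, 14] -> counters=[0,0,1,0,1,0,0,2,1,0,0,2,1,1,1,0,0,0,0,0]
Step 3: insert xpy at [1, 4, 11, 17, 19] -> counters=[0,1,1,0,2,0,0,2,1,0,0,3,1,1,1,0,0,1,0,1]
Step 4: insert t at [2, 3, 8, 11, 15] -> counters=[0,1,2,1,2,0,0,2,2,0,0,4,1,1,1,1,0,1,0,1]
Step 5: insert hsy at [4, 6, 8, 11, 19] -> counters=[0,1,2,1,3,0,1,2,3,0,0,5,1,1,1,1,0,1,0,2]
Step 6: insert yh at [0, 5, 12, 18, 19] -> counters=[1,1,2,1,3,1,1,2,3,0,0,5,2,1,1,1,0,1,1,3]
Step 7: insert s at [0, 1, 2, 6, 13] -> counters=[2,2,3,1,3,1,2,2,3,0,0,5,2,2,1,1,0,1,1,3]
Step 8: insert asa at [0, 3, 13, 14, 15] -> counters=[3,2,3,2,3,1,2,2,3,0,0,5,2,3,2,2,0,1,1,3]
Step 9: insert n at [1, 9, 15, 16, 19] -> counters=[3,3,3,2,3,1,2,2,3,1,0,5,2,3,2,3,1,1,1,4]
Step 10: insert of at [4, 10, 13, 18, 19] -> counters=[3,3,3,2,4,1,2,2,3,1,1,5,2,4,2,3,1,1,2,5]
Step 11: insert qa at [0, 3, 6, 14, 18] -> counters=[4,3,3,3,4,1,3,2,3,1,1,5,2,4,3,3,1,1,3,5]
Step 12: insert of at [4, 10, 13, 18, 19] -> counters=[4,3,3,3,5,1,3,2,3,1,2,5,2,5,3,3,1,1,4,6]
Final counters=[4,3,3,3,5,1,3,2,3,1,2,5,2,5,3,3,1,1,4,6] -> 20 nonzero

Answer: 20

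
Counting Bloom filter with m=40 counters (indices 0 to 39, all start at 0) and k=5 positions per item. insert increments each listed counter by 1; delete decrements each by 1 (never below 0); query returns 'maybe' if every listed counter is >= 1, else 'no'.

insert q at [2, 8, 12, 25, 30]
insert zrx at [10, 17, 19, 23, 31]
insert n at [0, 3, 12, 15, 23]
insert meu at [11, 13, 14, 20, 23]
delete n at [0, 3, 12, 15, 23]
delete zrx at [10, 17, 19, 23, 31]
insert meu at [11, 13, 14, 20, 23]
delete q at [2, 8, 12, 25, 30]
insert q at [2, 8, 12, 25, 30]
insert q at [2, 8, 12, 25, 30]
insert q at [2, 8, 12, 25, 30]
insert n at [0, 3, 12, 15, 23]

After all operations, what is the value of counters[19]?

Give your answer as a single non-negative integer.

Answer: 0

Derivation:
Step 1: insert q at [2, 8, 12, 25, 30] -> counters=[0,0,1,0,0,0,0,0,1,0,0,0,1,0,0,0,0,0,0,0,0,0,0,0,0,1,0,0,0,0,1,0,0,0,0,0,0,0,0,0]
Step 2: insert zrx at [10, 17, 19, 23, 31] -> counters=[0,0,1,0,0,0,0,0,1,0,1,0,1,0,0,0,0,1,0,1,0,0,0,1,0,1,0,0,0,0,1,1,0,0,0,0,0,0,0,0]
Step 3: insert n at [0, 3, 12, 15, 23] -> counters=[1,0,1,1,0,0,0,0,1,0,1,0,2,0,0,1,0,1,0,1,0,0,0,2,0,1,0,0,0,0,1,1,0,0,0,0,0,0,0,0]
Step 4: insert meu at [11, 13, 14, 20, 23] -> counters=[1,0,1,1,0,0,0,0,1,0,1,1,2,1,1,1,0,1,0,1,1,0,0,3,0,1,0,0,0,0,1,1,0,0,0,0,0,0,0,0]
Step 5: delete n at [0, 3, 12, 15, 23] -> counters=[0,0,1,0,0,0,0,0,1,0,1,1,1,1,1,0,0,1,0,1,1,0,0,2,0,1,0,0,0,0,1,1,0,0,0,0,0,0,0,0]
Step 6: delete zrx at [10, 17, 19, 23, 31] -> counters=[0,0,1,0,0,0,0,0,1,0,0,1,1,1,1,0,0,0,0,0,1,0,0,1,0,1,0,0,0,0,1,0,0,0,0,0,0,0,0,0]
Step 7: insert meu at [11, 13, 14, 20, 23] -> counters=[0,0,1,0,0,0,0,0,1,0,0,2,1,2,2,0,0,0,0,0,2,0,0,2,0,1,0,0,0,0,1,0,0,0,0,0,0,0,0,0]
Step 8: delete q at [2, 8, 12, 25, 30] -> counters=[0,0,0,0,0,0,0,0,0,0,0,2,0,2,2,0,0,0,0,0,2,0,0,2,0,0,0,0,0,0,0,0,0,0,0,0,0,0,0,0]
Step 9: insert q at [2, 8, 12, 25, 30] -> counters=[0,0,1,0,0,0,0,0,1,0,0,2,1,2,2,0,0,0,0,0,2,0,0,2,0,1,0,0,0,0,1,0,0,0,0,0,0,0,0,0]
Step 10: insert q at [2, 8, 12, 25, 30] -> counters=[0,0,2,0,0,0,0,0,2,0,0,2,2,2,2,0,0,0,0,0,2,0,0,2,0,2,0,0,0,0,2,0,0,0,0,0,0,0,0,0]
Step 11: insert q at [2, 8, 12, 25, 30] -> counters=[0,0,3,0,0,0,0,0,3,0,0,2,3,2,2,0,0,0,0,0,2,0,0,2,0,3,0,0,0,0,3,0,0,0,0,0,0,0,0,0]
Step 12: insert n at [0, 3, 12, 15, 23] -> counters=[1,0,3,1,0,0,0,0,3,0,0,2,4,2,2,1,0,0,0,0,2,0,0,3,0,3,0,0,0,0,3,0,0,0,0,0,0,0,0,0]
Final counters=[1,0,3,1,0,0,0,0,3,0,0,2,4,2,2,1,0,0,0,0,2,0,0,3,0,3,0,0,0,0,3,0,0,0,0,0,0,0,0,0] -> counters[19]=0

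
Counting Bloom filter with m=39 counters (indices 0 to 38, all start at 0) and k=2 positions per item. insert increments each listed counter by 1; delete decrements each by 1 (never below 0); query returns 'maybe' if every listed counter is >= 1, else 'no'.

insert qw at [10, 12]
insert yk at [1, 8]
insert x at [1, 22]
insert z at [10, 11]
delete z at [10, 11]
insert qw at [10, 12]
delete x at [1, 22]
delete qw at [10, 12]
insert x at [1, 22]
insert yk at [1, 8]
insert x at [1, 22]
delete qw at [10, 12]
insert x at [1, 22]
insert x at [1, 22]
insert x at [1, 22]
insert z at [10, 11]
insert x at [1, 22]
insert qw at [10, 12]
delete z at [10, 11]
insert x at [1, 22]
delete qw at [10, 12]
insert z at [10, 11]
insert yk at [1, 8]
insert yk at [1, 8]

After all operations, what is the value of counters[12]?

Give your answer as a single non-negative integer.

Step 1: insert qw at [10, 12] -> counters=[0,0,0,0,0,0,0,0,0,0,1,0,1,0,0,0,0,0,0,0,0,0,0,0,0,0,0,0,0,0,0,0,0,0,0,0,0,0,0]
Step 2: insert yk at [1, 8] -> counters=[0,1,0,0,0,0,0,0,1,0,1,0,1,0,0,0,0,0,0,0,0,0,0,0,0,0,0,0,0,0,0,0,0,0,0,0,0,0,0]
Step 3: insert x at [1, 22] -> counters=[0,2,0,0,0,0,0,0,1,0,1,0,1,0,0,0,0,0,0,0,0,0,1,0,0,0,0,0,0,0,0,0,0,0,0,0,0,0,0]
Step 4: insert z at [10, 11] -> counters=[0,2,0,0,0,0,0,0,1,0,2,1,1,0,0,0,0,0,0,0,0,0,1,0,0,0,0,0,0,0,0,0,0,0,0,0,0,0,0]
Step 5: delete z at [10, 11] -> counters=[0,2,0,0,0,0,0,0,1,0,1,0,1,0,0,0,0,0,0,0,0,0,1,0,0,0,0,0,0,0,0,0,0,0,0,0,0,0,0]
Step 6: insert qw at [10, 12] -> counters=[0,2,0,0,0,0,0,0,1,0,2,0,2,0,0,0,0,0,0,0,0,0,1,0,0,0,0,0,0,0,0,0,0,0,0,0,0,0,0]
Step 7: delete x at [1, 22] -> counters=[0,1,0,0,0,0,0,0,1,0,2,0,2,0,0,0,0,0,0,0,0,0,0,0,0,0,0,0,0,0,0,0,0,0,0,0,0,0,0]
Step 8: delete qw at [10, 12] -> counters=[0,1,0,0,0,0,0,0,1,0,1,0,1,0,0,0,0,0,0,0,0,0,0,0,0,0,0,0,0,0,0,0,0,0,0,0,0,0,0]
Step 9: insert x at [1, 22] -> counters=[0,2,0,0,0,0,0,0,1,0,1,0,1,0,0,0,0,0,0,0,0,0,1,0,0,0,0,0,0,0,0,0,0,0,0,0,0,0,0]
Step 10: insert yk at [1, 8] -> counters=[0,3,0,0,0,0,0,0,2,0,1,0,1,0,0,0,0,0,0,0,0,0,1,0,0,0,0,0,0,0,0,0,0,0,0,0,0,0,0]
Step 11: insert x at [1, 22] -> counters=[0,4,0,0,0,0,0,0,2,0,1,0,1,0,0,0,0,0,0,0,0,0,2,0,0,0,0,0,0,0,0,0,0,0,0,0,0,0,0]
Step 12: delete qw at [10, 12] -> counters=[0,4,0,0,0,0,0,0,2,0,0,0,0,0,0,0,0,0,0,0,0,0,2,0,0,0,0,0,0,0,0,0,0,0,0,0,0,0,0]
Step 13: insert x at [1, 22] -> counters=[0,5,0,0,0,0,0,0,2,0,0,0,0,0,0,0,0,0,0,0,0,0,3,0,0,0,0,0,0,0,0,0,0,0,0,0,0,0,0]
Step 14: insert x at [1, 22] -> counters=[0,6,0,0,0,0,0,0,2,0,0,0,0,0,0,0,0,0,0,0,0,0,4,0,0,0,0,0,0,0,0,0,0,0,0,0,0,0,0]
Step 15: insert x at [1, 22] -> counters=[0,7,0,0,0,0,0,0,2,0,0,0,0,0,0,0,0,0,0,0,0,0,5,0,0,0,0,0,0,0,0,0,0,0,0,0,0,0,0]
Step 16: insert z at [10, 11] -> counters=[0,7,0,0,0,0,0,0,2,0,1,1,0,0,0,0,0,0,0,0,0,0,5,0,0,0,0,0,0,0,0,0,0,0,0,0,0,0,0]
Step 17: insert x at [1, 22] -> counters=[0,8,0,0,0,0,0,0,2,0,1,1,0,0,0,0,0,0,0,0,0,0,6,0,0,0,0,0,0,0,0,0,0,0,0,0,0,0,0]
Step 18: insert qw at [10, 12] -> counters=[0,8,0,0,0,0,0,0,2,0,2,1,1,0,0,0,0,0,0,0,0,0,6,0,0,0,0,0,0,0,0,0,0,0,0,0,0,0,0]
Step 19: delete z at [10, 11] -> counters=[0,8,0,0,0,0,0,0,2,0,1,0,1,0,0,0,0,0,0,0,0,0,6,0,0,0,0,0,0,0,0,0,0,0,0,0,0,0,0]
Step 20: insert x at [1, 22] -> counters=[0,9,0,0,0,0,0,0,2,0,1,0,1,0,0,0,0,0,0,0,0,0,7,0,0,0,0,0,0,0,0,0,0,0,0,0,0,0,0]
Step 21: delete qw at [10, 12] -> counters=[0,9,0,0,0,0,0,0,2,0,0,0,0,0,0,0,0,0,0,0,0,0,7,0,0,0,0,0,0,0,0,0,0,0,0,0,0,0,0]
Step 22: insert z at [10, 11] -> counters=[0,9,0,0,0,0,0,0,2,0,1,1,0,0,0,0,0,0,0,0,0,0,7,0,0,0,0,0,0,0,0,0,0,0,0,0,0,0,0]
Step 23: insert yk at [1, 8] -> counters=[0,10,0,0,0,0,0,0,3,0,1,1,0,0,0,0,0,0,0,0,0,0,7,0,0,0,0,0,0,0,0,0,0,0,0,0,0,0,0]
Step 24: insert yk at [1, 8] -> counters=[0,11,0,0,0,0,0,0,4,0,1,1,0,0,0,0,0,0,0,0,0,0,7,0,0,0,0,0,0,0,0,0,0,0,0,0,0,0,0]
Final counters=[0,11,0,0,0,0,0,0,4,0,1,1,0,0,0,0,0,0,0,0,0,0,7,0,0,0,0,0,0,0,0,0,0,0,0,0,0,0,0] -> counters[12]=0

Answer: 0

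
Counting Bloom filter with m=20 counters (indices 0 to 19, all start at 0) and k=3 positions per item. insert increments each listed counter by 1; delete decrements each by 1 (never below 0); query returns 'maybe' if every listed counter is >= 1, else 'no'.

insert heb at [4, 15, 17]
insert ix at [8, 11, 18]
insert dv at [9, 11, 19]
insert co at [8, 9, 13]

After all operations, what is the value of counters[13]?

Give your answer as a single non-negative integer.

Step 1: insert heb at [4, 15, 17] -> counters=[0,0,0,0,1,0,0,0,0,0,0,0,0,0,0,1,0,1,0,0]
Step 2: insert ix at [8, 11, 18] -> counters=[0,0,0,0,1,0,0,0,1,0,0,1,0,0,0,1,0,1,1,0]
Step 3: insert dv at [9, 11, 19] -> counters=[0,0,0,0,1,0,0,0,1,1,0,2,0,0,0,1,0,1,1,1]
Step 4: insert co at [8, 9, 13] -> counters=[0,0,0,0,1,0,0,0,2,2,0,2,0,1,0,1,0,1,1,1]
Final counters=[0,0,0,0,1,0,0,0,2,2,0,2,0,1,0,1,0,1,1,1] -> counters[13]=1

Answer: 1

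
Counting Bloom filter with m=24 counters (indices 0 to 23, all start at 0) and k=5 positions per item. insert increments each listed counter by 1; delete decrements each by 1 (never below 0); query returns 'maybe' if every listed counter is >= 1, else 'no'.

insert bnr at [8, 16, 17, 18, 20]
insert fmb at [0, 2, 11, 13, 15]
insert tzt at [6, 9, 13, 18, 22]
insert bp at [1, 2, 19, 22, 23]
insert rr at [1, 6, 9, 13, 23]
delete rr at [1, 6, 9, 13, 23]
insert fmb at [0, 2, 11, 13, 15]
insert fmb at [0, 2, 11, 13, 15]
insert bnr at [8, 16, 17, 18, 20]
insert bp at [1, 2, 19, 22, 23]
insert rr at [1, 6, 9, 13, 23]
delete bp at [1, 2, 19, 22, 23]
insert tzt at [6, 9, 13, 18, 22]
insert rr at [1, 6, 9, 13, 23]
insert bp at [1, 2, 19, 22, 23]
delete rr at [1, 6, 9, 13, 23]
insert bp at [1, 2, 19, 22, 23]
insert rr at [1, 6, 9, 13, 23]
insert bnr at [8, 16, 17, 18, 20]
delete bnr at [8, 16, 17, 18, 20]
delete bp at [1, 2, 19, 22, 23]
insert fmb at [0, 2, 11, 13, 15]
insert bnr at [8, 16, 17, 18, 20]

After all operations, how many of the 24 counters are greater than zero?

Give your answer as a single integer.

Answer: 16

Derivation:
Step 1: insert bnr at [8, 16, 17, 18, 20] -> counters=[0,0,0,0,0,0,0,0,1,0,0,0,0,0,0,0,1,1,1,0,1,0,0,0]
Step 2: insert fmb at [0, 2, 11, 13, 15] -> counters=[1,0,1,0,0,0,0,0,1,0,0,1,0,1,0,1,1,1,1,0,1,0,0,0]
Step 3: insert tzt at [6, 9, 13, 18, 22] -> counters=[1,0,1,0,0,0,1,0,1,1,0,1,0,2,0,1,1,1,2,0,1,0,1,0]
Step 4: insert bp at [1, 2, 19, 22, 23] -> counters=[1,1,2,0,0,0,1,0,1,1,0,1,0,2,0,1,1,1,2,1,1,0,2,1]
Step 5: insert rr at [1, 6, 9, 13, 23] -> counters=[1,2,2,0,0,0,2,0,1,2,0,1,0,3,0,1,1,1,2,1,1,0,2,2]
Step 6: delete rr at [1, 6, 9, 13, 23] -> counters=[1,1,2,0,0,0,1,0,1,1,0,1,0,2,0,1,1,1,2,1,1,0,2,1]
Step 7: insert fmb at [0, 2, 11, 13, 15] -> counters=[2,1,3,0,0,0,1,0,1,1,0,2,0,3,0,2,1,1,2,1,1,0,2,1]
Step 8: insert fmb at [0, 2, 11, 13, 15] -> counters=[3,1,4,0,0,0,1,0,1,1,0,3,0,4,0,3,1,1,2,1,1,0,2,1]
Step 9: insert bnr at [8, 16, 17, 18, 20] -> counters=[3,1,4,0,0,0,1,0,2,1,0,3,0,4,0,3,2,2,3,1,2,0,2,1]
Step 10: insert bp at [1, 2, 19, 22, 23] -> counters=[3,2,5,0,0,0,1,0,2,1,0,3,0,4,0,3,2,2,3,2,2,0,3,2]
Step 11: insert rr at [1, 6, 9, 13, 23] -> counters=[3,3,5,0,0,0,2,0,2,2,0,3,0,5,0,3,2,2,3,2,2,0,3,3]
Step 12: delete bp at [1, 2, 19, 22, 23] -> counters=[3,2,4,0,0,0,2,0,2,2,0,3,0,5,0,3,2,2,3,1,2,0,2,2]
Step 13: insert tzt at [6, 9, 13, 18, 22] -> counters=[3,2,4,0,0,0,3,0,2,3,0,3,0,6,0,3,2,2,4,1,2,0,3,2]
Step 14: insert rr at [1, 6, 9, 13, 23] -> counters=[3,3,4,0,0,0,4,0,2,4,0,3,0,7,0,3,2,2,4,1,2,0,3,3]
Step 15: insert bp at [1, 2, 19, 22, 23] -> counters=[3,4,5,0,0,0,4,0,2,4,0,3,0,7,0,3,2,2,4,2,2,0,4,4]
Step 16: delete rr at [1, 6, 9, 13, 23] -> counters=[3,3,5,0,0,0,3,0,2,3,0,3,0,6,0,3,2,2,4,2,2,0,4,3]
Step 17: insert bp at [1, 2, 19, 22, 23] -> counters=[3,4,6,0,0,0,3,0,2,3,0,3,0,6,0,3,2,2,4,3,2,0,5,4]
Step 18: insert rr at [1, 6, 9, 13, 23] -> counters=[3,5,6,0,0,0,4,0,2,4,0,3,0,7,0,3,2,2,4,3,2,0,5,5]
Step 19: insert bnr at [8, 16, 17, 18, 20] -> counters=[3,5,6,0,0,0,4,0,3,4,0,3,0,7,0,3,3,3,5,3,3,0,5,5]
Step 20: delete bnr at [8, 16, 17, 18, 20] -> counters=[3,5,6,0,0,0,4,0,2,4,0,3,0,7,0,3,2,2,4,3,2,0,5,5]
Step 21: delete bp at [1, 2, 19, 22, 23] -> counters=[3,4,5,0,0,0,4,0,2,4,0,3,0,7,0,3,2,2,4,2,2,0,4,4]
Step 22: insert fmb at [0, 2, 11, 13, 15] -> counters=[4,4,6,0,0,0,4,0,2,4,0,4,0,8,0,4,2,2,4,2,2,0,4,4]
Step 23: insert bnr at [8, 16, 17, 18, 20] -> counters=[4,4,6,0,0,0,4,0,3,4,0,4,0,8,0,4,3,3,5,2,3,0,4,4]
Final counters=[4,4,6,0,0,0,4,0,3,4,0,4,0,8,0,4,3,3,5,2,3,0,4,4] -> 16 nonzero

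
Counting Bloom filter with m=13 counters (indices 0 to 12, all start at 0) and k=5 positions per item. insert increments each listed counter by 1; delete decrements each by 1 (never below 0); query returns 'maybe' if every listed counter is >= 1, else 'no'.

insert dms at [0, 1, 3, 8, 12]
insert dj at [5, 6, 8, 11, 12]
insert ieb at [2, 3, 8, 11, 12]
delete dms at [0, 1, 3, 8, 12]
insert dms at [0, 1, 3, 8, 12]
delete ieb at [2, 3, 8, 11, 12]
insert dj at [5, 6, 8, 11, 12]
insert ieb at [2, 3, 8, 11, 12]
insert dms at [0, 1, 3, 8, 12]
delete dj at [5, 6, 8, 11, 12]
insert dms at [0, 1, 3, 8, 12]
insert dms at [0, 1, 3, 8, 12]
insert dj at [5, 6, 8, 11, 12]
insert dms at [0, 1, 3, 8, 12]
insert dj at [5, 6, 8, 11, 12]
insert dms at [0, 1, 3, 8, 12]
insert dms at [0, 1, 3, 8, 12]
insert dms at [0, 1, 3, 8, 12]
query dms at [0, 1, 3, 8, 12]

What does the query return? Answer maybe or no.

Step 1: insert dms at [0, 1, 3, 8, 12] -> counters=[1,1,0,1,0,0,0,0,1,0,0,0,1]
Step 2: insert dj at [5, 6, 8, 11, 12] -> counters=[1,1,0,1,0,1,1,0,2,0,0,1,2]
Step 3: insert ieb at [2, 3, 8, 11, 12] -> counters=[1,1,1,2,0,1,1,0,3,0,0,2,3]
Step 4: delete dms at [0, 1, 3, 8, 12] -> counters=[0,0,1,1,0,1,1,0,2,0,0,2,2]
Step 5: insert dms at [0, 1, 3, 8, 12] -> counters=[1,1,1,2,0,1,1,0,3,0,0,2,3]
Step 6: delete ieb at [2, 3, 8, 11, 12] -> counters=[1,1,0,1,0,1,1,0,2,0,0,1,2]
Step 7: insert dj at [5, 6, 8, 11, 12] -> counters=[1,1,0,1,0,2,2,0,3,0,0,2,3]
Step 8: insert ieb at [2, 3, 8, 11, 12] -> counters=[1,1,1,2,0,2,2,0,4,0,0,3,4]
Step 9: insert dms at [0, 1, 3, 8, 12] -> counters=[2,2,1,3,0,2,2,0,5,0,0,3,5]
Step 10: delete dj at [5, 6, 8, 11, 12] -> counters=[2,2,1,3,0,1,1,0,4,0,0,2,4]
Step 11: insert dms at [0, 1, 3, 8, 12] -> counters=[3,3,1,4,0,1,1,0,5,0,0,2,5]
Step 12: insert dms at [0, 1, 3, 8, 12] -> counters=[4,4,1,5,0,1,1,0,6,0,0,2,6]
Step 13: insert dj at [5, 6, 8, 11, 12] -> counters=[4,4,1,5,0,2,2,0,7,0,0,3,7]
Step 14: insert dms at [0, 1, 3, 8, 12] -> counters=[5,5,1,6,0,2,2,0,8,0,0,3,8]
Step 15: insert dj at [5, 6, 8, 11, 12] -> counters=[5,5,1,6,0,3,3,0,9,0,0,4,9]
Step 16: insert dms at [0, 1, 3, 8, 12] -> counters=[6,6,1,7,0,3,3,0,10,0,0,4,10]
Step 17: insert dms at [0, 1, 3, 8, 12] -> counters=[7,7,1,8,0,3,3,0,11,0,0,4,11]
Step 18: insert dms at [0, 1, 3, 8, 12] -> counters=[8,8,1,9,0,3,3,0,12,0,0,4,12]
Query dms: check counters[0]=8 counters[1]=8 counters[3]=9 counters[8]=12 counters[12]=12 -> maybe

Answer: maybe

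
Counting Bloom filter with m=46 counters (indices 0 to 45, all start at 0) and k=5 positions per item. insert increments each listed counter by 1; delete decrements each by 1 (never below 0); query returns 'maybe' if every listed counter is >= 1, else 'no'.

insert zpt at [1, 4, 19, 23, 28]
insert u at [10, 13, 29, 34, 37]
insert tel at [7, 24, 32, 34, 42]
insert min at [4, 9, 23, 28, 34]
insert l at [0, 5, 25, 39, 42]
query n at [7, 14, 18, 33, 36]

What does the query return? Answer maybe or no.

Step 1: insert zpt at [1, 4, 19, 23, 28] -> counters=[0,1,0,0,1,0,0,0,0,0,0,0,0,0,0,0,0,0,0,1,0,0,0,1,0,0,0,0,1,0,0,0,0,0,0,0,0,0,0,0,0,0,0,0,0,0]
Step 2: insert u at [10, 13, 29, 34, 37] -> counters=[0,1,0,0,1,0,0,0,0,0,1,0,0,1,0,0,0,0,0,1,0,0,0,1,0,0,0,0,1,1,0,0,0,0,1,0,0,1,0,0,0,0,0,0,0,0]
Step 3: insert tel at [7, 24, 32, 34, 42] -> counters=[0,1,0,0,1,0,0,1,0,0,1,0,0,1,0,0,0,0,0,1,0,0,0,1,1,0,0,0,1,1,0,0,1,0,2,0,0,1,0,0,0,0,1,0,0,0]
Step 4: insert min at [4, 9, 23, 28, 34] -> counters=[0,1,0,0,2,0,0,1,0,1,1,0,0,1,0,0,0,0,0,1,0,0,0,2,1,0,0,0,2,1,0,0,1,0,3,0,0,1,0,0,0,0,1,0,0,0]
Step 5: insert l at [0, 5, 25, 39, 42] -> counters=[1,1,0,0,2,1,0,1,0,1,1,0,0,1,0,0,0,0,0,1,0,0,0,2,1,1,0,0,2,1,0,0,1,0,3,0,0,1,0,1,0,0,2,0,0,0]
Query n: check counters[7]=1 counters[14]=0 counters[18]=0 counters[33]=0 counters[36]=0 -> no

Answer: no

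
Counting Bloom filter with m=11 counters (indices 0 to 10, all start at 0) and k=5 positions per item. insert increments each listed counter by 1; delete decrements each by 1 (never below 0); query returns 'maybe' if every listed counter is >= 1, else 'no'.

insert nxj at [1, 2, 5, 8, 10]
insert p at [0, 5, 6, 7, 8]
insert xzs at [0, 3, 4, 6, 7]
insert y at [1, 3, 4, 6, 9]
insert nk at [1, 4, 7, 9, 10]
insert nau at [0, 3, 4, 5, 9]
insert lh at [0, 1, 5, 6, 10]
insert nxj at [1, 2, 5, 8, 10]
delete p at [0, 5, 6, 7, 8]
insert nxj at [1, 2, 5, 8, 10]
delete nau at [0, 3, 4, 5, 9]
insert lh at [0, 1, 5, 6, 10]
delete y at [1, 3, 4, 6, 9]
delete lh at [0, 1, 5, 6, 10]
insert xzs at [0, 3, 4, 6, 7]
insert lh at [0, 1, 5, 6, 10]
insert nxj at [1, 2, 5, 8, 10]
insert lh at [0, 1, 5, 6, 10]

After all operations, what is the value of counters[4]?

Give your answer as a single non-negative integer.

Step 1: insert nxj at [1, 2, 5, 8, 10] -> counters=[0,1,1,0,0,1,0,0,1,0,1]
Step 2: insert p at [0, 5, 6, 7, 8] -> counters=[1,1,1,0,0,2,1,1,2,0,1]
Step 3: insert xzs at [0, 3, 4, 6, 7] -> counters=[2,1,1,1,1,2,2,2,2,0,1]
Step 4: insert y at [1, 3, 4, 6, 9] -> counters=[2,2,1,2,2,2,3,2,2,1,1]
Step 5: insert nk at [1, 4, 7, 9, 10] -> counters=[2,3,1,2,3,2,3,3,2,2,2]
Step 6: insert nau at [0, 3, 4, 5, 9] -> counters=[3,3,1,3,4,3,3,3,2,3,2]
Step 7: insert lh at [0, 1, 5, 6, 10] -> counters=[4,4,1,3,4,4,4,3,2,3,3]
Step 8: insert nxj at [1, 2, 5, 8, 10] -> counters=[4,5,2,3,4,5,4,3,3,3,4]
Step 9: delete p at [0, 5, 6, 7, 8] -> counters=[3,5,2,3,4,4,3,2,2,3,4]
Step 10: insert nxj at [1, 2, 5, 8, 10] -> counters=[3,6,3,3,4,5,3,2,3,3,5]
Step 11: delete nau at [0, 3, 4, 5, 9] -> counters=[2,6,3,2,3,4,3,2,3,2,5]
Step 12: insert lh at [0, 1, 5, 6, 10] -> counters=[3,7,3,2,3,5,4,2,3,2,6]
Step 13: delete y at [1, 3, 4, 6, 9] -> counters=[3,6,3,1,2,5,3,2,3,1,6]
Step 14: delete lh at [0, 1, 5, 6, 10] -> counters=[2,5,3,1,2,4,2,2,3,1,5]
Step 15: insert xzs at [0, 3, 4, 6, 7] -> counters=[3,5,3,2,3,4,3,3,3,1,5]
Step 16: insert lh at [0, 1, 5, 6, 10] -> counters=[4,6,3,2,3,5,4,3,3,1,6]
Step 17: insert nxj at [1, 2, 5, 8, 10] -> counters=[4,7,4,2,3,6,4,3,4,1,7]
Step 18: insert lh at [0, 1, 5, 6, 10] -> counters=[5,8,4,2,3,7,5,3,4,1,8]
Final counters=[5,8,4,2,3,7,5,3,4,1,8] -> counters[4]=3

Answer: 3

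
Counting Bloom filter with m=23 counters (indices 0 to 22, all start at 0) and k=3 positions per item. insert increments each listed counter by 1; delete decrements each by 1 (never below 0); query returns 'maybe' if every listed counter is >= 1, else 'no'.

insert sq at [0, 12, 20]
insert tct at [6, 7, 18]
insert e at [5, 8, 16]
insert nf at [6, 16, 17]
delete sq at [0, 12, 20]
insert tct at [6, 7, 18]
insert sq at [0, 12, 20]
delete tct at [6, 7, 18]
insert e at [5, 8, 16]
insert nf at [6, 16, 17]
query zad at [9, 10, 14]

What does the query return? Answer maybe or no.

Answer: no

Derivation:
Step 1: insert sq at [0, 12, 20] -> counters=[1,0,0,0,0,0,0,0,0,0,0,0,1,0,0,0,0,0,0,0,1,0,0]
Step 2: insert tct at [6, 7, 18] -> counters=[1,0,0,0,0,0,1,1,0,0,0,0,1,0,0,0,0,0,1,0,1,0,0]
Step 3: insert e at [5, 8, 16] -> counters=[1,0,0,0,0,1,1,1,1,0,0,0,1,0,0,0,1,0,1,0,1,0,0]
Step 4: insert nf at [6, 16, 17] -> counters=[1,0,0,0,0,1,2,1,1,0,0,0,1,0,0,0,2,1,1,0,1,0,0]
Step 5: delete sq at [0, 12, 20] -> counters=[0,0,0,0,0,1,2,1,1,0,0,0,0,0,0,0,2,1,1,0,0,0,0]
Step 6: insert tct at [6, 7, 18] -> counters=[0,0,0,0,0,1,3,2,1,0,0,0,0,0,0,0,2,1,2,0,0,0,0]
Step 7: insert sq at [0, 12, 20] -> counters=[1,0,0,0,0,1,3,2,1,0,0,0,1,0,0,0,2,1,2,0,1,0,0]
Step 8: delete tct at [6, 7, 18] -> counters=[1,0,0,0,0,1,2,1,1,0,0,0,1,0,0,0,2,1,1,0,1,0,0]
Step 9: insert e at [5, 8, 16] -> counters=[1,0,0,0,0,2,2,1,2,0,0,0,1,0,0,0,3,1,1,0,1,0,0]
Step 10: insert nf at [6, 16, 17] -> counters=[1,0,0,0,0,2,3,1,2,0,0,0,1,0,0,0,4,2,1,0,1,0,0]
Query zad: check counters[9]=0 counters[10]=0 counters[14]=0 -> no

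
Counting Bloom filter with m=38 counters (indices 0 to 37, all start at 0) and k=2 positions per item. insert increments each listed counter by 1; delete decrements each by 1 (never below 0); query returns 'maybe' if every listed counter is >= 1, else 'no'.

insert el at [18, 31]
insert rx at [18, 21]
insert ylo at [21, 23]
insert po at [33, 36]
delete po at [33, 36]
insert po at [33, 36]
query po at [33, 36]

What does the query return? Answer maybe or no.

Answer: maybe

Derivation:
Step 1: insert el at [18, 31] -> counters=[0,0,0,0,0,0,0,0,0,0,0,0,0,0,0,0,0,0,1,0,0,0,0,0,0,0,0,0,0,0,0,1,0,0,0,0,0,0]
Step 2: insert rx at [18, 21] -> counters=[0,0,0,0,0,0,0,0,0,0,0,0,0,0,0,0,0,0,2,0,0,1,0,0,0,0,0,0,0,0,0,1,0,0,0,0,0,0]
Step 3: insert ylo at [21, 23] -> counters=[0,0,0,0,0,0,0,0,0,0,0,0,0,0,0,0,0,0,2,0,0,2,0,1,0,0,0,0,0,0,0,1,0,0,0,0,0,0]
Step 4: insert po at [33, 36] -> counters=[0,0,0,0,0,0,0,0,0,0,0,0,0,0,0,0,0,0,2,0,0,2,0,1,0,0,0,0,0,0,0,1,0,1,0,0,1,0]
Step 5: delete po at [33, 36] -> counters=[0,0,0,0,0,0,0,0,0,0,0,0,0,0,0,0,0,0,2,0,0,2,0,1,0,0,0,0,0,0,0,1,0,0,0,0,0,0]
Step 6: insert po at [33, 36] -> counters=[0,0,0,0,0,0,0,0,0,0,0,0,0,0,0,0,0,0,2,0,0,2,0,1,0,0,0,0,0,0,0,1,0,1,0,0,1,0]
Query po: check counters[33]=1 counters[36]=1 -> maybe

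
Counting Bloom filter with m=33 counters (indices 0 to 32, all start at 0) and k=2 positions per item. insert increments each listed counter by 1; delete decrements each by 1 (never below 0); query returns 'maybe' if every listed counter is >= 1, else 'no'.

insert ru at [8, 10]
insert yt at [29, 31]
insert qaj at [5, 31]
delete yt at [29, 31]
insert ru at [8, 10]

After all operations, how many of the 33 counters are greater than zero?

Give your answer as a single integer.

Answer: 4

Derivation:
Step 1: insert ru at [8, 10] -> counters=[0,0,0,0,0,0,0,0,1,0,1,0,0,0,0,0,0,0,0,0,0,0,0,0,0,0,0,0,0,0,0,0,0]
Step 2: insert yt at [29, 31] -> counters=[0,0,0,0,0,0,0,0,1,0,1,0,0,0,0,0,0,0,0,0,0,0,0,0,0,0,0,0,0,1,0,1,0]
Step 3: insert qaj at [5, 31] -> counters=[0,0,0,0,0,1,0,0,1,0,1,0,0,0,0,0,0,0,0,0,0,0,0,0,0,0,0,0,0,1,0,2,0]
Step 4: delete yt at [29, 31] -> counters=[0,0,0,0,0,1,0,0,1,0,1,0,0,0,0,0,0,0,0,0,0,0,0,0,0,0,0,0,0,0,0,1,0]
Step 5: insert ru at [8, 10] -> counters=[0,0,0,0,0,1,0,0,2,0,2,0,0,0,0,0,0,0,0,0,0,0,0,0,0,0,0,0,0,0,0,1,0]
Final counters=[0,0,0,0,0,1,0,0,2,0,2,0,0,0,0,0,0,0,0,0,0,0,0,0,0,0,0,0,0,0,0,1,0] -> 4 nonzero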